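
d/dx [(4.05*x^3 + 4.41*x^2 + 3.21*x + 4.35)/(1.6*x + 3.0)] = (12.96*x^3 + 43.506*x^2 + 26.46*x + 2.67)/(2.56*x^2 + 9.6*x + 9.0)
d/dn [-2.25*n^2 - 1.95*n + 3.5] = -4.5*n - 1.95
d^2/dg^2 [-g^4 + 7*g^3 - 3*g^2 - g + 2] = -12*g^2 + 42*g - 6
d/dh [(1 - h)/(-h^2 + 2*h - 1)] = -1/(h^2 - 2*h + 1)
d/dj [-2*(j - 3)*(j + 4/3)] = 10/3 - 4*j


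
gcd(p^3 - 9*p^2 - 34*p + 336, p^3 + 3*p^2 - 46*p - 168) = p^2 - p - 42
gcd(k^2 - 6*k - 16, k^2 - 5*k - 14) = k + 2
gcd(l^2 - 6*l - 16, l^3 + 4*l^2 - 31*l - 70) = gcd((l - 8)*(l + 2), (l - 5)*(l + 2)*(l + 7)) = l + 2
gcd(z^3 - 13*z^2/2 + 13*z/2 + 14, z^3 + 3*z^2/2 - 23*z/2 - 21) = z - 7/2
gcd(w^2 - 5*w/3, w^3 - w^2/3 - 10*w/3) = w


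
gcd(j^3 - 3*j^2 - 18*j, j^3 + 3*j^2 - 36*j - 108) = j^2 - 3*j - 18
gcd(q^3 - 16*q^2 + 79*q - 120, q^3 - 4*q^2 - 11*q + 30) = q - 5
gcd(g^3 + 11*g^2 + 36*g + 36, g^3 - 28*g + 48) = g + 6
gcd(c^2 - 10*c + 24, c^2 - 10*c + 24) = c^2 - 10*c + 24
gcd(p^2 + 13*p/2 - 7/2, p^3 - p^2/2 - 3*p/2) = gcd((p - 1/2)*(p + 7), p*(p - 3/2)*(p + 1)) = 1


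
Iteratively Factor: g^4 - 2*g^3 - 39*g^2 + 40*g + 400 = (g - 5)*(g^3 + 3*g^2 - 24*g - 80) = (g - 5)*(g + 4)*(g^2 - g - 20) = (g - 5)*(g + 4)^2*(g - 5)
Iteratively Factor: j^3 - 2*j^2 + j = (j - 1)*(j^2 - j) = (j - 1)^2*(j)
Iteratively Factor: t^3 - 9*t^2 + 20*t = (t - 4)*(t^2 - 5*t) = t*(t - 4)*(t - 5)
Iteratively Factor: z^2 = (z)*(z)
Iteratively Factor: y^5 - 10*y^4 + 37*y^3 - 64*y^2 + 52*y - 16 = (y - 2)*(y^4 - 8*y^3 + 21*y^2 - 22*y + 8) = (y - 2)*(y - 1)*(y^3 - 7*y^2 + 14*y - 8) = (y - 2)^2*(y - 1)*(y^2 - 5*y + 4) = (y - 2)^2*(y - 1)^2*(y - 4)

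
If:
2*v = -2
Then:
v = -1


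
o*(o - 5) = o^2 - 5*o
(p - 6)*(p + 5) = p^2 - p - 30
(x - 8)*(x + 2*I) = x^2 - 8*x + 2*I*x - 16*I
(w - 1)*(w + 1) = w^2 - 1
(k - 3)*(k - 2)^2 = k^3 - 7*k^2 + 16*k - 12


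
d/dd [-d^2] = -2*d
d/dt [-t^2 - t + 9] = -2*t - 1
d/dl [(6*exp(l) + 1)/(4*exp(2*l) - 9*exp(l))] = (-24*exp(2*l) - 8*exp(l) + 9)*exp(-l)/(16*exp(2*l) - 72*exp(l) + 81)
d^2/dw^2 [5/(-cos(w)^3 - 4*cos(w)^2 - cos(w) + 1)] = -(5*(7*cos(w) + 32*cos(2*w) + 9*cos(3*w))*(cos(w)^3 + 4*cos(w)^2 + cos(w) - 1)/4 + 10*(3*cos(w)^2 + 8*cos(w) + 1)^2*sin(w)^2)/(cos(w)^3 + 4*cos(w)^2 + cos(w) - 1)^3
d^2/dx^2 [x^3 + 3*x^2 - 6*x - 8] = 6*x + 6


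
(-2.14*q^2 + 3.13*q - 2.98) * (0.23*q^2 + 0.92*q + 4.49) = -0.4922*q^4 - 1.2489*q^3 - 7.4144*q^2 + 11.3121*q - 13.3802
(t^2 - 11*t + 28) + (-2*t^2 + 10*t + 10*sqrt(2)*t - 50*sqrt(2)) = -t^2 - t + 10*sqrt(2)*t - 50*sqrt(2) + 28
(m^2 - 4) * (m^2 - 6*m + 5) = m^4 - 6*m^3 + m^2 + 24*m - 20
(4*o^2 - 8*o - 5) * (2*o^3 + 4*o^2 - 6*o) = 8*o^5 - 66*o^3 + 28*o^2 + 30*o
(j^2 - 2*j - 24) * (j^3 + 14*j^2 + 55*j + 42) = j^5 + 12*j^4 + 3*j^3 - 404*j^2 - 1404*j - 1008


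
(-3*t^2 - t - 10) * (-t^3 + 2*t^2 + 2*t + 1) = 3*t^5 - 5*t^4 + 2*t^3 - 25*t^2 - 21*t - 10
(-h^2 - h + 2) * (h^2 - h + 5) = -h^4 - 2*h^2 - 7*h + 10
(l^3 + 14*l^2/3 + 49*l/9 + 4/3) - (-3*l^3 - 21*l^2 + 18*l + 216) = 4*l^3 + 77*l^2/3 - 113*l/9 - 644/3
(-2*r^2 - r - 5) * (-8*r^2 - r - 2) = 16*r^4 + 10*r^3 + 45*r^2 + 7*r + 10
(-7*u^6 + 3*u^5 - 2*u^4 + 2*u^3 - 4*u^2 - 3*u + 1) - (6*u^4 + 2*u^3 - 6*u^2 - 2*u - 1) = -7*u^6 + 3*u^5 - 8*u^4 + 2*u^2 - u + 2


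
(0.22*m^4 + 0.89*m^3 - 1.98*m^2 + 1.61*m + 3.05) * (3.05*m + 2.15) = 0.671*m^5 + 3.1875*m^4 - 4.1255*m^3 + 0.6535*m^2 + 12.764*m + 6.5575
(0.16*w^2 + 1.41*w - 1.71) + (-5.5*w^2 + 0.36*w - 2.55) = -5.34*w^2 + 1.77*w - 4.26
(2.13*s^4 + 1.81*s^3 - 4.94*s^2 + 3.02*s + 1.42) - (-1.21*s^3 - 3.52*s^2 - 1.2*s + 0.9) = 2.13*s^4 + 3.02*s^3 - 1.42*s^2 + 4.22*s + 0.52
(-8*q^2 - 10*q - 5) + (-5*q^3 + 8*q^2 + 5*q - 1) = -5*q^3 - 5*q - 6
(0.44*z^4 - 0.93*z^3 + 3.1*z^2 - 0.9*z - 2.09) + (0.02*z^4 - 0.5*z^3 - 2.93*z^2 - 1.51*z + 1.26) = 0.46*z^4 - 1.43*z^3 + 0.17*z^2 - 2.41*z - 0.83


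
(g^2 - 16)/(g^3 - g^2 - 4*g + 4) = (g^2 - 16)/(g^3 - g^2 - 4*g + 4)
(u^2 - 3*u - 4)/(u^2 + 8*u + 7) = (u - 4)/(u + 7)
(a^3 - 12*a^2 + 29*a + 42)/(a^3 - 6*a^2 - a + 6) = (a - 7)/(a - 1)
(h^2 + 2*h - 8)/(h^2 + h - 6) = (h + 4)/(h + 3)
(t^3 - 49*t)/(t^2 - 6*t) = (t^2 - 49)/(t - 6)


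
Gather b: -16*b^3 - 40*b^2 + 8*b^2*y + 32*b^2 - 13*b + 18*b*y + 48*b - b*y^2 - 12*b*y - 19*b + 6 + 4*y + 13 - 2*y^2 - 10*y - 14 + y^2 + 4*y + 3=-16*b^3 + b^2*(8*y - 8) + b*(-y^2 + 6*y + 16) - y^2 - 2*y + 8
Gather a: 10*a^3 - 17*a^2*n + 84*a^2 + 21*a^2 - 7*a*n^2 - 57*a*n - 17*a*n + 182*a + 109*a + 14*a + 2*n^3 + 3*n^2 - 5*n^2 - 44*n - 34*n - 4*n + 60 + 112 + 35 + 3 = 10*a^3 + a^2*(105 - 17*n) + a*(-7*n^2 - 74*n + 305) + 2*n^3 - 2*n^2 - 82*n + 210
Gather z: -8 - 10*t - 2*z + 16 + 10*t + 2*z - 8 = 0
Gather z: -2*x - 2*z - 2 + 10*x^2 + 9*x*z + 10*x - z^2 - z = 10*x^2 + 8*x - z^2 + z*(9*x - 3) - 2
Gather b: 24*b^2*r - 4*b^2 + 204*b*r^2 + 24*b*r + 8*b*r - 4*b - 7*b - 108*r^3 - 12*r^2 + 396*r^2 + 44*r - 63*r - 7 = b^2*(24*r - 4) + b*(204*r^2 + 32*r - 11) - 108*r^3 + 384*r^2 - 19*r - 7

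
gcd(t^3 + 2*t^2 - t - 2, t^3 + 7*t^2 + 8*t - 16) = t - 1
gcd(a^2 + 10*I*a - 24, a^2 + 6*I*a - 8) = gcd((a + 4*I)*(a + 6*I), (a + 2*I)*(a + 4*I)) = a + 4*I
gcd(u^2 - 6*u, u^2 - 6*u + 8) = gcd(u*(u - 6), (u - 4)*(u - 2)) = 1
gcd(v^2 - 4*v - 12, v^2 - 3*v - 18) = v - 6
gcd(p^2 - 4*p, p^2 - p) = p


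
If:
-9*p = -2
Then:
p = 2/9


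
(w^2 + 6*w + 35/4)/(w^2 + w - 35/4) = (2*w + 5)/(2*w - 5)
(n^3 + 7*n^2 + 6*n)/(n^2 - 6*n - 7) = n*(n + 6)/(n - 7)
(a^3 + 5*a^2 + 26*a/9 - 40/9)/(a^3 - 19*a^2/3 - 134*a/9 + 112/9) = (3*a^2 + 17*a + 20)/(3*a^2 - 17*a - 56)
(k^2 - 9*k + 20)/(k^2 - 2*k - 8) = (k - 5)/(k + 2)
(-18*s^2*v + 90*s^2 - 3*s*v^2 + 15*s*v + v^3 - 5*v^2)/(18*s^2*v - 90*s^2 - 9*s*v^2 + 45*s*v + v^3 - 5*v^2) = (-3*s - v)/(3*s - v)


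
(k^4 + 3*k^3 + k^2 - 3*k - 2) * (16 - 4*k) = -4*k^5 + 4*k^4 + 44*k^3 + 28*k^2 - 40*k - 32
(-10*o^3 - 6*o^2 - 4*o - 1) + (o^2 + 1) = -10*o^3 - 5*o^2 - 4*o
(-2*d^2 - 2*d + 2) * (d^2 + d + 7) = -2*d^4 - 4*d^3 - 14*d^2 - 12*d + 14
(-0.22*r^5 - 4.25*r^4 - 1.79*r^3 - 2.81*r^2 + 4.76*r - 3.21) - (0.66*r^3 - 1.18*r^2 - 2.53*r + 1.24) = -0.22*r^5 - 4.25*r^4 - 2.45*r^3 - 1.63*r^2 + 7.29*r - 4.45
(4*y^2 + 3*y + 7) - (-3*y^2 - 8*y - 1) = 7*y^2 + 11*y + 8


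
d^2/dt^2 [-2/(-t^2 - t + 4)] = 4*(-t^2 - t + (2*t + 1)^2 + 4)/(t^2 + t - 4)^3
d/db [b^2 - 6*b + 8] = 2*b - 6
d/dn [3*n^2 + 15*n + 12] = 6*n + 15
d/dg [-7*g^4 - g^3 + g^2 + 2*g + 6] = -28*g^3 - 3*g^2 + 2*g + 2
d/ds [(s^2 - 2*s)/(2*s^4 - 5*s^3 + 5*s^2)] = (-4*s^3 + 17*s^2 - 20*s + 10)/(s^2*(4*s^4 - 20*s^3 + 45*s^2 - 50*s + 25))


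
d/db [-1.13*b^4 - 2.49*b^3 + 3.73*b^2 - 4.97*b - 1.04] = -4.52*b^3 - 7.47*b^2 + 7.46*b - 4.97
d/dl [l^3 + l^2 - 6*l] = 3*l^2 + 2*l - 6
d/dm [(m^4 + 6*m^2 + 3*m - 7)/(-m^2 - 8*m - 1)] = (-2*m^5 - 24*m^4 - 4*m^3 - 45*m^2 - 26*m - 59)/(m^4 + 16*m^3 + 66*m^2 + 16*m + 1)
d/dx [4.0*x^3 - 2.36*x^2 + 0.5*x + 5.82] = 12.0*x^2 - 4.72*x + 0.5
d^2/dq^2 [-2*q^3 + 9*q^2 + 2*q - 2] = 18 - 12*q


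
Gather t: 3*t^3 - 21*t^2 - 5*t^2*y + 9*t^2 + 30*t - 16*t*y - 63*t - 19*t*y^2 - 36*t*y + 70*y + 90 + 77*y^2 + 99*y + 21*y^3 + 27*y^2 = 3*t^3 + t^2*(-5*y - 12) + t*(-19*y^2 - 52*y - 33) + 21*y^3 + 104*y^2 + 169*y + 90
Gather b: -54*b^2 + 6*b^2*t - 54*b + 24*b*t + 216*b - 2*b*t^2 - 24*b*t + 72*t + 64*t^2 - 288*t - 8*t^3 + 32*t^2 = b^2*(6*t - 54) + b*(162 - 2*t^2) - 8*t^3 + 96*t^2 - 216*t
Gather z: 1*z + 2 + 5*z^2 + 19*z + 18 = 5*z^2 + 20*z + 20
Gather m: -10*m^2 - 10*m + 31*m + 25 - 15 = -10*m^2 + 21*m + 10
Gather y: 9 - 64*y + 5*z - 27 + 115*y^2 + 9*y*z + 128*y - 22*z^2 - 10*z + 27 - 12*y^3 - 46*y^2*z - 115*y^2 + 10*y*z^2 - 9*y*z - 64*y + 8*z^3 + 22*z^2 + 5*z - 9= -12*y^3 - 46*y^2*z + 10*y*z^2 + 8*z^3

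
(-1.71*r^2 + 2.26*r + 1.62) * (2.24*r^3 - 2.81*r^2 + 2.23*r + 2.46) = -3.8304*r^5 + 9.8675*r^4 - 6.5351*r^3 - 3.719*r^2 + 9.1722*r + 3.9852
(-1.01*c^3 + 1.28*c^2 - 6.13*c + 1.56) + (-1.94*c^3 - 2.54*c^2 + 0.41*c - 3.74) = -2.95*c^3 - 1.26*c^2 - 5.72*c - 2.18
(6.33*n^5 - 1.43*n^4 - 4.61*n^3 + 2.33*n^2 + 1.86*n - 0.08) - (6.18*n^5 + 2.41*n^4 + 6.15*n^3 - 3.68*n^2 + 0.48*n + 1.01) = 0.15*n^5 - 3.84*n^4 - 10.76*n^3 + 6.01*n^2 + 1.38*n - 1.09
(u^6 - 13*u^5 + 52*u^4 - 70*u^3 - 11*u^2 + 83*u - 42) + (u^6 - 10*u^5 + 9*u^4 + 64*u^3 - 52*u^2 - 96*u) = 2*u^6 - 23*u^5 + 61*u^4 - 6*u^3 - 63*u^2 - 13*u - 42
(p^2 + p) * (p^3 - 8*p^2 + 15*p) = p^5 - 7*p^4 + 7*p^3 + 15*p^2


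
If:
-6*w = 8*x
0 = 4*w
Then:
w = 0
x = 0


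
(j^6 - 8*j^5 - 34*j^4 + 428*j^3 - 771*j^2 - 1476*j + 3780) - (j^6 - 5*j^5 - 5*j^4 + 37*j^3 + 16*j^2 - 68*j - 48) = -3*j^5 - 29*j^4 + 391*j^3 - 787*j^2 - 1408*j + 3828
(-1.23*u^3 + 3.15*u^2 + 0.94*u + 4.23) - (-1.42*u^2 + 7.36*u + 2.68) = -1.23*u^3 + 4.57*u^2 - 6.42*u + 1.55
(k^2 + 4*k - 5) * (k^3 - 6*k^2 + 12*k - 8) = k^5 - 2*k^4 - 17*k^3 + 70*k^2 - 92*k + 40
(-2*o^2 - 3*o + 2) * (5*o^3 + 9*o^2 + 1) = -10*o^5 - 33*o^4 - 17*o^3 + 16*o^2 - 3*o + 2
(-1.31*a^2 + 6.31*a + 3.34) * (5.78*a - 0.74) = -7.5718*a^3 + 37.4412*a^2 + 14.6358*a - 2.4716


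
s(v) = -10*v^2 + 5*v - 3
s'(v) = 5 - 20*v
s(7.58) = -539.66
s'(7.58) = -146.60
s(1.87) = -28.62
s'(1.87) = -32.40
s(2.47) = -51.66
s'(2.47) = -44.40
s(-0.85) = -14.48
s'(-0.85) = 22.00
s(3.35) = -98.48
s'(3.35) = -62.00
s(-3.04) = -110.62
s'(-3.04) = 65.80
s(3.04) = -80.22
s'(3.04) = -55.80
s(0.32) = -2.42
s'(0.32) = -1.40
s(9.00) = -768.00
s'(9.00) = -175.00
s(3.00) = -78.00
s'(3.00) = -55.00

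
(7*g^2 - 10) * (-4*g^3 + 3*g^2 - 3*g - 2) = -28*g^5 + 21*g^4 + 19*g^3 - 44*g^2 + 30*g + 20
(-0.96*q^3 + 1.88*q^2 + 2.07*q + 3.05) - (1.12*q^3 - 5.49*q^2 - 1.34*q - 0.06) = -2.08*q^3 + 7.37*q^2 + 3.41*q + 3.11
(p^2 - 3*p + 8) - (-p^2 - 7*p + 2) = 2*p^2 + 4*p + 6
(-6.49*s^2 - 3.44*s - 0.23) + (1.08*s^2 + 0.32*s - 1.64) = -5.41*s^2 - 3.12*s - 1.87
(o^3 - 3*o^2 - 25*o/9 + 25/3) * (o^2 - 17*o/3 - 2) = o^5 - 26*o^4/3 + 110*o^3/9 + 812*o^2/27 - 125*o/3 - 50/3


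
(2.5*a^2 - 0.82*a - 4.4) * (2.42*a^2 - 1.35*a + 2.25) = 6.05*a^4 - 5.3594*a^3 - 3.916*a^2 + 4.095*a - 9.9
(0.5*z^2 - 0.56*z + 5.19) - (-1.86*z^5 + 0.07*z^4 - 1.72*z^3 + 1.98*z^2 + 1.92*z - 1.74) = 1.86*z^5 - 0.07*z^4 + 1.72*z^3 - 1.48*z^2 - 2.48*z + 6.93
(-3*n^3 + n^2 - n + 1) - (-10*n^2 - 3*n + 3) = -3*n^3 + 11*n^2 + 2*n - 2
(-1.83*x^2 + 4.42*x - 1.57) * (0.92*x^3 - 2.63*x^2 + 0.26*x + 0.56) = -1.6836*x^5 + 8.8793*x^4 - 13.5448*x^3 + 4.2535*x^2 + 2.067*x - 0.8792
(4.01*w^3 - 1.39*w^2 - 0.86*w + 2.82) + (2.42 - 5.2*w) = 4.01*w^3 - 1.39*w^2 - 6.06*w + 5.24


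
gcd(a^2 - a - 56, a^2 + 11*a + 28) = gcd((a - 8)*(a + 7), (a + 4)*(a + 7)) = a + 7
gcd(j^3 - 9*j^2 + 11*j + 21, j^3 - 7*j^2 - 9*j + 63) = j^2 - 10*j + 21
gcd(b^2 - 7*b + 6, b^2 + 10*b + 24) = 1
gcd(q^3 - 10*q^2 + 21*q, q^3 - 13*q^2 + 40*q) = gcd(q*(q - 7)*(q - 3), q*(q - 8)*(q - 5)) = q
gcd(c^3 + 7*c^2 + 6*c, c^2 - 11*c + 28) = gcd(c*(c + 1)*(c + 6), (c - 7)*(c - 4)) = 1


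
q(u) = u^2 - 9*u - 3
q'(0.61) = -7.78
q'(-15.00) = -39.00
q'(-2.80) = -14.60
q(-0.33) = 0.08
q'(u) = 2*u - 9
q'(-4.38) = -17.76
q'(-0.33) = -9.66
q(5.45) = -22.35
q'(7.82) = 6.64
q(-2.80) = 30.04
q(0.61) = -8.12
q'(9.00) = 9.00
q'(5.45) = 1.90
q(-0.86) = 5.48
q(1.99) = -16.95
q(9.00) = -3.00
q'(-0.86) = -10.72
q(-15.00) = 357.00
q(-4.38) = 55.60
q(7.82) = -12.23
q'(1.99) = -5.02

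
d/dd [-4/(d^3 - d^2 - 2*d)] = 4*(3*d^2 - 2*d - 2)/(d^2*(-d^2 + d + 2)^2)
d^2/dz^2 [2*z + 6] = 0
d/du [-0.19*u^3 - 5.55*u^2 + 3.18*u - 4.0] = -0.57*u^2 - 11.1*u + 3.18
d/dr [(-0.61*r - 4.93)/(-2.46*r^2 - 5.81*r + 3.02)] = (1.5006*r^2 + 3.5441*r - (0.61*r + 4.93)*(4.92*r + 5.81) - 1.8422)/(2.46*r^2 + 5.81*r - 3.02)^2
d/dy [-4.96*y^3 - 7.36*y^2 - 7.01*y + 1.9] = -14.88*y^2 - 14.72*y - 7.01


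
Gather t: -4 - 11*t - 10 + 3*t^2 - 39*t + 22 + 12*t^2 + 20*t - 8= 15*t^2 - 30*t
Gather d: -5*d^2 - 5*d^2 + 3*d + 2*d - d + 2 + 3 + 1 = -10*d^2 + 4*d + 6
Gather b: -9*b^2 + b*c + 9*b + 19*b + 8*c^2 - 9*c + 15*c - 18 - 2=-9*b^2 + b*(c + 28) + 8*c^2 + 6*c - 20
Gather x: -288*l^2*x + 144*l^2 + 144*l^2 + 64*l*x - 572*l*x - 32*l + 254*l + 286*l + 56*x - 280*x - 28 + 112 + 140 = 288*l^2 + 508*l + x*(-288*l^2 - 508*l - 224) + 224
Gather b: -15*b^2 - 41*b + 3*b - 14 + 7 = -15*b^2 - 38*b - 7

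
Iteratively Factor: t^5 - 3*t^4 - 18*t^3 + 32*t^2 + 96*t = (t + 3)*(t^4 - 6*t^3 + 32*t) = (t - 4)*(t + 3)*(t^3 - 2*t^2 - 8*t) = t*(t - 4)*(t + 3)*(t^2 - 2*t - 8) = t*(t - 4)^2*(t + 3)*(t + 2)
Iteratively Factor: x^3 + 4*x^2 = (x)*(x^2 + 4*x) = x^2*(x + 4)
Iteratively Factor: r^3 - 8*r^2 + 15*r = (r - 5)*(r^2 - 3*r) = (r - 5)*(r - 3)*(r)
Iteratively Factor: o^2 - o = (o - 1)*(o)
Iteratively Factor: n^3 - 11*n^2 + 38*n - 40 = (n - 2)*(n^2 - 9*n + 20) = (n - 5)*(n - 2)*(n - 4)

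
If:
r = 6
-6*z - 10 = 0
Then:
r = 6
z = -5/3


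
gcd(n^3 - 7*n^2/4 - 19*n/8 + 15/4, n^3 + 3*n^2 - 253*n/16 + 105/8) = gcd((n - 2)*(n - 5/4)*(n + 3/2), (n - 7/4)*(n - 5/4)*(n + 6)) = n - 5/4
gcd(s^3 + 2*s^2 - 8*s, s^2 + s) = s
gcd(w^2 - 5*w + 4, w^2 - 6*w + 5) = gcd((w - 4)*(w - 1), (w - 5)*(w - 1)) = w - 1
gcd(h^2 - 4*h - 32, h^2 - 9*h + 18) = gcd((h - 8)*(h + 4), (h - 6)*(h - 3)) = 1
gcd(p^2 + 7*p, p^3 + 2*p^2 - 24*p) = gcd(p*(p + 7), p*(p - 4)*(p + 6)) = p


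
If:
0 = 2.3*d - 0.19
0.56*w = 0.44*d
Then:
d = 0.08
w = 0.06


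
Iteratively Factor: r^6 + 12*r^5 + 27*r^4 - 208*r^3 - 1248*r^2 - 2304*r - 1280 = (r - 5)*(r^5 + 17*r^4 + 112*r^3 + 352*r^2 + 512*r + 256) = (r - 5)*(r + 1)*(r^4 + 16*r^3 + 96*r^2 + 256*r + 256) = (r - 5)*(r + 1)*(r + 4)*(r^3 + 12*r^2 + 48*r + 64) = (r - 5)*(r + 1)*(r + 4)^2*(r^2 + 8*r + 16) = (r - 5)*(r + 1)*(r + 4)^3*(r + 4)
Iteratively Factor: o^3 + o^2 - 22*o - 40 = (o - 5)*(o^2 + 6*o + 8) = (o - 5)*(o + 2)*(o + 4)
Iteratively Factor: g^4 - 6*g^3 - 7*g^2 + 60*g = (g - 4)*(g^3 - 2*g^2 - 15*g) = (g - 4)*(g + 3)*(g^2 - 5*g) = (g - 5)*(g - 4)*(g + 3)*(g)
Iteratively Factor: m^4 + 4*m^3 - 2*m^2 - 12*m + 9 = (m + 3)*(m^3 + m^2 - 5*m + 3) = (m + 3)^2*(m^2 - 2*m + 1) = (m - 1)*(m + 3)^2*(m - 1)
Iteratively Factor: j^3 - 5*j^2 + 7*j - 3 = (j - 1)*(j^2 - 4*j + 3) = (j - 3)*(j - 1)*(j - 1)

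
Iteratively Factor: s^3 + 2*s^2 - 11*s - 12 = (s - 3)*(s^2 + 5*s + 4) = (s - 3)*(s + 4)*(s + 1)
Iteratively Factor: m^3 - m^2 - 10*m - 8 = (m - 4)*(m^2 + 3*m + 2) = (m - 4)*(m + 1)*(m + 2)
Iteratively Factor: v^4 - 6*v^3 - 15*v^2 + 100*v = (v - 5)*(v^3 - v^2 - 20*v) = (v - 5)^2*(v^2 + 4*v) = (v - 5)^2*(v + 4)*(v)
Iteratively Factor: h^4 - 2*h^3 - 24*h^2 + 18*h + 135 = (h - 5)*(h^3 + 3*h^2 - 9*h - 27) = (h - 5)*(h + 3)*(h^2 - 9) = (h - 5)*(h - 3)*(h + 3)*(h + 3)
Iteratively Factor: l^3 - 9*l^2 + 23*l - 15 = (l - 1)*(l^2 - 8*l + 15) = (l - 3)*(l - 1)*(l - 5)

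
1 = 1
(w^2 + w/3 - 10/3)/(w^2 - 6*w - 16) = (w - 5/3)/(w - 8)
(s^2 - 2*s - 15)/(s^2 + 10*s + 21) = (s - 5)/(s + 7)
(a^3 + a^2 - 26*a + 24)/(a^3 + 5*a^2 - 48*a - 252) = (a^2 - 5*a + 4)/(a^2 - a - 42)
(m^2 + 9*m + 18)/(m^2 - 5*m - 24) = (m + 6)/(m - 8)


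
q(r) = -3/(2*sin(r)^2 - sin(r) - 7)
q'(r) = -3*(-4*sin(r)*cos(r) + cos(r))/(2*sin(r)^2 - sin(r) - 7)^2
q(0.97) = 0.46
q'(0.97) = 0.09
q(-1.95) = 0.69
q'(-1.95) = 0.28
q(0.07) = 0.42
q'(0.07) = -0.04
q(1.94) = 0.48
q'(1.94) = -0.08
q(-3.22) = 0.42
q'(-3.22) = 0.04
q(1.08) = 0.47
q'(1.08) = 0.09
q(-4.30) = 0.48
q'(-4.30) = -0.08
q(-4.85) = 0.50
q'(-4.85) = 0.03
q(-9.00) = 0.48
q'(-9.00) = 0.19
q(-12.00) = 0.43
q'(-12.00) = 0.06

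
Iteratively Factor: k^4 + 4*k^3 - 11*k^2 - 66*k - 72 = (k + 3)*(k^3 + k^2 - 14*k - 24) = (k - 4)*(k + 3)*(k^2 + 5*k + 6) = (k - 4)*(k + 3)^2*(k + 2)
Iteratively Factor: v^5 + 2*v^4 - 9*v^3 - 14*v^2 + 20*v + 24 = (v - 2)*(v^4 + 4*v^3 - v^2 - 16*v - 12) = (v - 2)*(v + 2)*(v^3 + 2*v^2 - 5*v - 6) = (v - 2)^2*(v + 2)*(v^2 + 4*v + 3) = (v - 2)^2*(v + 2)*(v + 3)*(v + 1)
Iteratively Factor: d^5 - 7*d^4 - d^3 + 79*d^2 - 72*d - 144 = (d - 3)*(d^4 - 4*d^3 - 13*d^2 + 40*d + 48) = (d - 4)*(d - 3)*(d^3 - 13*d - 12) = (d - 4)^2*(d - 3)*(d^2 + 4*d + 3) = (d - 4)^2*(d - 3)*(d + 1)*(d + 3)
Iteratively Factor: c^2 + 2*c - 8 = (c - 2)*(c + 4)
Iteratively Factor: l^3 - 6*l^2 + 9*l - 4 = (l - 4)*(l^2 - 2*l + 1) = (l - 4)*(l - 1)*(l - 1)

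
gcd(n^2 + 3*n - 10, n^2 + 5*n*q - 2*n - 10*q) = n - 2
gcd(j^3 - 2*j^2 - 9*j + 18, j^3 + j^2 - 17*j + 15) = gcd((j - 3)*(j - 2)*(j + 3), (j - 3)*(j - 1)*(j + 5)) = j - 3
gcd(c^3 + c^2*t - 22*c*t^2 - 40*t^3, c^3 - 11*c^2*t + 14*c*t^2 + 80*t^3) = -c^2 + 3*c*t + 10*t^2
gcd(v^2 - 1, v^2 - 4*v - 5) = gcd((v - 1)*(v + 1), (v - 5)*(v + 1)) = v + 1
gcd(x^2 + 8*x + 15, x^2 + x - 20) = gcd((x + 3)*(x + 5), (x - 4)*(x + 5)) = x + 5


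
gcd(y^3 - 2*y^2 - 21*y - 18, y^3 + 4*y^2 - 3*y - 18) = y + 3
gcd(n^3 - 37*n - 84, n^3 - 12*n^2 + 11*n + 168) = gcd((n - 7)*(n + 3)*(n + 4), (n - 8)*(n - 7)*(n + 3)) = n^2 - 4*n - 21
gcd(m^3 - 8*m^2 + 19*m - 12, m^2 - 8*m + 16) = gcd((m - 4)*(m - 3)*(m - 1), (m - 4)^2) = m - 4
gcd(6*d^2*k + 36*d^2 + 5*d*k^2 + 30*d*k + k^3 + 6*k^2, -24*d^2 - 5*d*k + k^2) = 3*d + k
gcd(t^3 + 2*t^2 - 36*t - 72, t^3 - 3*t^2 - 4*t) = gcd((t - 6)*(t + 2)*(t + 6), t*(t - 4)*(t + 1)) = 1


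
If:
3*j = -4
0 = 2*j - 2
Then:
No Solution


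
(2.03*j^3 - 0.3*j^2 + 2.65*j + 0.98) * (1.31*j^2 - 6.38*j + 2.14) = 2.6593*j^5 - 13.3444*j^4 + 9.7297*j^3 - 16.2652*j^2 - 0.581399999999999*j + 2.0972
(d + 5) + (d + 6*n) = 2*d + 6*n + 5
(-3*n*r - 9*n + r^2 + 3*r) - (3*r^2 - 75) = -3*n*r - 9*n - 2*r^2 + 3*r + 75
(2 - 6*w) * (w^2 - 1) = -6*w^3 + 2*w^2 + 6*w - 2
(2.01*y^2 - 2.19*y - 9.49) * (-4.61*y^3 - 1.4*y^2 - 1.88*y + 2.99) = -9.2661*y^5 + 7.2819*y^4 + 43.0361*y^3 + 23.4131*y^2 + 11.2931*y - 28.3751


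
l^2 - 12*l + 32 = (l - 8)*(l - 4)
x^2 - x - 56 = (x - 8)*(x + 7)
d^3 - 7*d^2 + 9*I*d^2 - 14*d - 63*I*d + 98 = (d - 7)*(d + 2*I)*(d + 7*I)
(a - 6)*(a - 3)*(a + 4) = a^3 - 5*a^2 - 18*a + 72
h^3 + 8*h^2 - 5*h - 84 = (h - 3)*(h + 4)*(h + 7)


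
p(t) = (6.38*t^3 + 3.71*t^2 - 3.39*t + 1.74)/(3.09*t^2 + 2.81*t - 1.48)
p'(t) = (-6.18*t - 2.81)*(6.38*t^3 + 3.71*t^2 - 3.39*t + 1.74)/(3.09*t^2 + 2.81*t - 1.48)^2 + (19.14*t^2 + 7.42*t - 3.39)/(3.09*t^2 + 2.81*t - 1.48) = (19.7142*t^4 + 35.8556*t^3 - 7.427*t^2 - 21.7348*t + 0.1278)/(9.5481*t^4 + 17.3658*t^3 - 1.2503*t^2 - 8.3176*t + 2.1904)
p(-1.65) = -4.89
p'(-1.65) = 0.16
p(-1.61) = -4.89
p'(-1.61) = -0.32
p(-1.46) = -5.24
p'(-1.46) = -5.93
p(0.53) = 2.21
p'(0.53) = -8.56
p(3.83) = 7.35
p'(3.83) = 2.03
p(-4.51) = -10.12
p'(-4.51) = 2.03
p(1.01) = 1.92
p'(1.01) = 1.38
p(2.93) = 5.53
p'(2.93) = 2.01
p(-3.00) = -7.09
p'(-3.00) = 1.96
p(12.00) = 24.14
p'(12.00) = 2.06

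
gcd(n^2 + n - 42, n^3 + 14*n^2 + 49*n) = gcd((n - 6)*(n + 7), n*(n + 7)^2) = n + 7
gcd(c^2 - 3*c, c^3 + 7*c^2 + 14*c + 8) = 1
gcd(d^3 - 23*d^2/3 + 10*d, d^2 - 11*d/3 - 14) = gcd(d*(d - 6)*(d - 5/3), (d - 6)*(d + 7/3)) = d - 6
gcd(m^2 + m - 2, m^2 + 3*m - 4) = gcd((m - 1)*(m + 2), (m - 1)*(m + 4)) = m - 1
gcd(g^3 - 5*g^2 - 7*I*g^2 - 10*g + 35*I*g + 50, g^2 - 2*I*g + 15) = g - 5*I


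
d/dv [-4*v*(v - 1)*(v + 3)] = -12*v^2 - 16*v + 12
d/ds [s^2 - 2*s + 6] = 2*s - 2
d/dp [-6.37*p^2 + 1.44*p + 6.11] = 1.44 - 12.74*p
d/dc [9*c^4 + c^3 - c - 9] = 36*c^3 + 3*c^2 - 1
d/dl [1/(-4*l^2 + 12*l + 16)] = (2*l - 3)/(4*(-l^2 + 3*l + 4)^2)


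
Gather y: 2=2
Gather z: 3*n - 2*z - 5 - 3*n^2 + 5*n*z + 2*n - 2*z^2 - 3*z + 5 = -3*n^2 + 5*n - 2*z^2 + z*(5*n - 5)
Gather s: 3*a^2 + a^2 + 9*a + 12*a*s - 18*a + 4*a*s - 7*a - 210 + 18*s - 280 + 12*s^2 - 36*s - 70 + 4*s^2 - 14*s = 4*a^2 - 16*a + 16*s^2 + s*(16*a - 32) - 560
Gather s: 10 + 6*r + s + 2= 6*r + s + 12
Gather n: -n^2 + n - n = -n^2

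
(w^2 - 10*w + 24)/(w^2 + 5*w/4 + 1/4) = 4*(w^2 - 10*w + 24)/(4*w^2 + 5*w + 1)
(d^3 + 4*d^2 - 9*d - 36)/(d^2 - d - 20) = (d^2 - 9)/(d - 5)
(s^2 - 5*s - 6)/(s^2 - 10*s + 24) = (s + 1)/(s - 4)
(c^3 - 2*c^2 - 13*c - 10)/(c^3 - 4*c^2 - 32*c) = (-c^3 + 2*c^2 + 13*c + 10)/(c*(-c^2 + 4*c + 32))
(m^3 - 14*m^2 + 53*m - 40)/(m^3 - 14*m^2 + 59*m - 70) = (m^2 - 9*m + 8)/(m^2 - 9*m + 14)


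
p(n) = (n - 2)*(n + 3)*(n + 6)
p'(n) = (n - 2)*(n + 3) + (n - 2)*(n + 6) + (n + 3)*(n + 6)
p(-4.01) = 12.08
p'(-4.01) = -7.90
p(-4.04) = 12.31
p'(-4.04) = -7.60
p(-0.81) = -31.94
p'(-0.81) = -9.37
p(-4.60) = 14.78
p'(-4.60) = -0.92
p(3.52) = 94.35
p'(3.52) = 86.45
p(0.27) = -35.47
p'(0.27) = 4.00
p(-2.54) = -7.23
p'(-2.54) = -16.21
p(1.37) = -20.29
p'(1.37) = 24.81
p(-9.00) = -198.00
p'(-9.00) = 117.00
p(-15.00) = -1836.00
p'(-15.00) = 465.00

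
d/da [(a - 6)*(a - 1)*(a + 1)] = 3*a^2 - 12*a - 1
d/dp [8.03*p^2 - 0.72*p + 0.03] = 16.06*p - 0.72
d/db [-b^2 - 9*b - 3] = -2*b - 9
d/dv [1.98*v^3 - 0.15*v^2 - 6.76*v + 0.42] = 5.94*v^2 - 0.3*v - 6.76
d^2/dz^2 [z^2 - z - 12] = 2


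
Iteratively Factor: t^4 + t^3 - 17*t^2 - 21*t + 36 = (t - 1)*(t^3 + 2*t^2 - 15*t - 36) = (t - 4)*(t - 1)*(t^2 + 6*t + 9) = (t - 4)*(t - 1)*(t + 3)*(t + 3)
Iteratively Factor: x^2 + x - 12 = (x - 3)*(x + 4)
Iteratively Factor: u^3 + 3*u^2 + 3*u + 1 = (u + 1)*(u^2 + 2*u + 1) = (u + 1)^2*(u + 1)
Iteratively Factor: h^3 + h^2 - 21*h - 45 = (h + 3)*(h^2 - 2*h - 15) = (h - 5)*(h + 3)*(h + 3)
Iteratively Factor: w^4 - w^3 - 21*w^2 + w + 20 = (w + 1)*(w^3 - 2*w^2 - 19*w + 20) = (w + 1)*(w + 4)*(w^2 - 6*w + 5) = (w - 1)*(w + 1)*(w + 4)*(w - 5)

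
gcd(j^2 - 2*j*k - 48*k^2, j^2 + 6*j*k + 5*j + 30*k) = j + 6*k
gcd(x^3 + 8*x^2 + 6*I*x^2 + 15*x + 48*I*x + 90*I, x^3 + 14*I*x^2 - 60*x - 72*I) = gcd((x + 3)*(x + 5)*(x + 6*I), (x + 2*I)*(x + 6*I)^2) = x + 6*I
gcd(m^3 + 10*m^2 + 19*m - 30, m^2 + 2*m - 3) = m - 1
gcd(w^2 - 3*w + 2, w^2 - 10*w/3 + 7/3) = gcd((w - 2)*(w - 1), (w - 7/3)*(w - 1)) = w - 1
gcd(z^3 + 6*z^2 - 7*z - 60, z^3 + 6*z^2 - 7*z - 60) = z^3 + 6*z^2 - 7*z - 60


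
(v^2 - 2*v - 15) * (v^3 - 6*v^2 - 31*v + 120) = v^5 - 8*v^4 - 34*v^3 + 272*v^2 + 225*v - 1800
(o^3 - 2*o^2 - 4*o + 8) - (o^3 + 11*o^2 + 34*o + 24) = -13*o^2 - 38*o - 16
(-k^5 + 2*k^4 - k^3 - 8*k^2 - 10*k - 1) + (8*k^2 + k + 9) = -k^5 + 2*k^4 - k^3 - 9*k + 8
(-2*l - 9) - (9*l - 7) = -11*l - 2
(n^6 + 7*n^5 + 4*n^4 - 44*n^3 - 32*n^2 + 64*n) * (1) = n^6 + 7*n^5 + 4*n^4 - 44*n^3 - 32*n^2 + 64*n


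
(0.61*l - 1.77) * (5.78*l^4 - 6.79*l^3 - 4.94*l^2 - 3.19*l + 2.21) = 3.5258*l^5 - 14.3725*l^4 + 9.0049*l^3 + 6.7979*l^2 + 6.9944*l - 3.9117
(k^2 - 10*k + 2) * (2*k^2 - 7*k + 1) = 2*k^4 - 27*k^3 + 75*k^2 - 24*k + 2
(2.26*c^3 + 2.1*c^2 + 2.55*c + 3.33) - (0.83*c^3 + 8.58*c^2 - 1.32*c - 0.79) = 1.43*c^3 - 6.48*c^2 + 3.87*c + 4.12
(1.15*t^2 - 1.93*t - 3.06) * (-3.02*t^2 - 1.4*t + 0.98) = -3.473*t^4 + 4.2186*t^3 + 13.0702*t^2 + 2.3926*t - 2.9988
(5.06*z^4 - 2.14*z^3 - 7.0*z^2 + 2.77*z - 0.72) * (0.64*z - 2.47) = 3.2384*z^5 - 13.8678*z^4 + 0.805800000000001*z^3 + 19.0628*z^2 - 7.3027*z + 1.7784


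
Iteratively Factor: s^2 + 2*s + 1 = (s + 1)*(s + 1)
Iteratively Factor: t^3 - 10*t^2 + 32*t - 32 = (t - 4)*(t^2 - 6*t + 8) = (t - 4)^2*(t - 2)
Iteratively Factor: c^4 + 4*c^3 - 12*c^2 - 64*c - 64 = (c + 4)*(c^3 - 12*c - 16) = (c + 2)*(c + 4)*(c^2 - 2*c - 8) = (c - 4)*(c + 2)*(c + 4)*(c + 2)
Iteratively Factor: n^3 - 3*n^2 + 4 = (n - 2)*(n^2 - n - 2) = (n - 2)^2*(n + 1)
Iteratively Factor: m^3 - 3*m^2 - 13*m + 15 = (m - 1)*(m^2 - 2*m - 15) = (m - 5)*(m - 1)*(m + 3)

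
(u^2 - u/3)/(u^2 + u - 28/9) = 3*u*(3*u - 1)/(9*u^2 + 9*u - 28)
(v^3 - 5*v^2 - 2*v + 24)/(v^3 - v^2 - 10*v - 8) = (v - 3)/(v + 1)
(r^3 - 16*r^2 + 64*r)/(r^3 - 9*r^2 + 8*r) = (r - 8)/(r - 1)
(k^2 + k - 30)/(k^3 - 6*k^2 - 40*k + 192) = (k - 5)/(k^2 - 12*k + 32)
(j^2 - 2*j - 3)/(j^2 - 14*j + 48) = (j^2 - 2*j - 3)/(j^2 - 14*j + 48)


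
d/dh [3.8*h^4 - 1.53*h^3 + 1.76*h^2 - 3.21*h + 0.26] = 15.2*h^3 - 4.59*h^2 + 3.52*h - 3.21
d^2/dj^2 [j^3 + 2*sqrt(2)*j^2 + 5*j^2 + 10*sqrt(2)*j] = 6*j + 4*sqrt(2) + 10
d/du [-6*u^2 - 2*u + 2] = -12*u - 2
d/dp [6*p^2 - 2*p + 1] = 12*p - 2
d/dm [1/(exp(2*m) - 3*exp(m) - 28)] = (3 - 2*exp(m))*exp(m)/(-exp(2*m) + 3*exp(m) + 28)^2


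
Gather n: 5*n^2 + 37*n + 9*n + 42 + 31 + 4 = 5*n^2 + 46*n + 77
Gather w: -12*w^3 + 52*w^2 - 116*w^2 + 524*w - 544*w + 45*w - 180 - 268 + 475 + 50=-12*w^3 - 64*w^2 + 25*w + 77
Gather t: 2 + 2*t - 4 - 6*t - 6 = -4*t - 8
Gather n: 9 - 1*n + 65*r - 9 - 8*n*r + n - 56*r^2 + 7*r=-8*n*r - 56*r^2 + 72*r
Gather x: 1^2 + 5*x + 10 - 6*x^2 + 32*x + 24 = -6*x^2 + 37*x + 35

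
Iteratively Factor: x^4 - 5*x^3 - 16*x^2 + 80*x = (x + 4)*(x^3 - 9*x^2 + 20*x) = (x - 5)*(x + 4)*(x^2 - 4*x) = x*(x - 5)*(x + 4)*(x - 4)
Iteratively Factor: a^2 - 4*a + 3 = (a - 1)*(a - 3)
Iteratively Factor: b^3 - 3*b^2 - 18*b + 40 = (b - 5)*(b^2 + 2*b - 8) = (b - 5)*(b - 2)*(b + 4)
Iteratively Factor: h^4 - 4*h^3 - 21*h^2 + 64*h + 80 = (h + 1)*(h^3 - 5*h^2 - 16*h + 80) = (h + 1)*(h + 4)*(h^2 - 9*h + 20) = (h - 4)*(h + 1)*(h + 4)*(h - 5)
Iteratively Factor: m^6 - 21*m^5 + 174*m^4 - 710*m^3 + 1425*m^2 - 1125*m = (m - 3)*(m^5 - 18*m^4 + 120*m^3 - 350*m^2 + 375*m) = (m - 3)^2*(m^4 - 15*m^3 + 75*m^2 - 125*m) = m*(m - 3)^2*(m^3 - 15*m^2 + 75*m - 125) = m*(m - 5)*(m - 3)^2*(m^2 - 10*m + 25) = m*(m - 5)^2*(m - 3)^2*(m - 5)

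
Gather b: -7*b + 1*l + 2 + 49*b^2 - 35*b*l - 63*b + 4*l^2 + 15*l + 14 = 49*b^2 + b*(-35*l - 70) + 4*l^2 + 16*l + 16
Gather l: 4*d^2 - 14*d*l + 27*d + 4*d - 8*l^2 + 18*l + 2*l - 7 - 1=4*d^2 + 31*d - 8*l^2 + l*(20 - 14*d) - 8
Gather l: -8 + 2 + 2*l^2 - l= 2*l^2 - l - 6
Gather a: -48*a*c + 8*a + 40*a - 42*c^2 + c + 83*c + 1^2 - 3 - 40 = a*(48 - 48*c) - 42*c^2 + 84*c - 42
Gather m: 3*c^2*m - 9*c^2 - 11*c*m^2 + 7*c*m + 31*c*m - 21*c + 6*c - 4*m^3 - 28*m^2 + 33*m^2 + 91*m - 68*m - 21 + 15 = -9*c^2 - 15*c - 4*m^3 + m^2*(5 - 11*c) + m*(3*c^2 + 38*c + 23) - 6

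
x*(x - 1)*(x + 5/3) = x^3 + 2*x^2/3 - 5*x/3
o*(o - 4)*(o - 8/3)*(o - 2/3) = o^4 - 22*o^3/3 + 136*o^2/9 - 64*o/9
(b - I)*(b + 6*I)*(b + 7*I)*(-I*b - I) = -I*b^4 + 12*b^3 - I*b^3 + 12*b^2 + 29*I*b^2 + 42*b + 29*I*b + 42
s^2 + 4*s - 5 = (s - 1)*(s + 5)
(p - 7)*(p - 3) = p^2 - 10*p + 21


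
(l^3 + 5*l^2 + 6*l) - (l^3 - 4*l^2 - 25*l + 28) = 9*l^2 + 31*l - 28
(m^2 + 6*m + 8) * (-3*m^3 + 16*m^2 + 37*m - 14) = -3*m^5 - 2*m^4 + 109*m^3 + 336*m^2 + 212*m - 112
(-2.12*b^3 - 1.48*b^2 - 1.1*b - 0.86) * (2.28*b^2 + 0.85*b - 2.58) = -4.8336*b^5 - 5.1764*b^4 + 1.7036*b^3 + 0.9226*b^2 + 2.107*b + 2.2188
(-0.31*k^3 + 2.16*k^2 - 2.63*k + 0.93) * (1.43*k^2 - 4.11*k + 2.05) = -0.4433*k^5 + 4.3629*k^4 - 13.274*k^3 + 16.5672*k^2 - 9.2138*k + 1.9065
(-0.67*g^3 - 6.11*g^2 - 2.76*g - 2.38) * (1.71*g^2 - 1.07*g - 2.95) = -1.1457*g^5 - 9.7312*g^4 + 3.7946*g^3 + 16.9079*g^2 + 10.6886*g + 7.021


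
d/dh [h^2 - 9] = 2*h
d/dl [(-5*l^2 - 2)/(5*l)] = -1 + 2/(5*l^2)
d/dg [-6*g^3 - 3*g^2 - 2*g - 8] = -18*g^2 - 6*g - 2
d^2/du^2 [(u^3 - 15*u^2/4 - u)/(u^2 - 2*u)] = -9/(u^3 - 6*u^2 + 12*u - 8)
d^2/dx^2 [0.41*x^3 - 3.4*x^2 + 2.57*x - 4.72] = 2.46*x - 6.8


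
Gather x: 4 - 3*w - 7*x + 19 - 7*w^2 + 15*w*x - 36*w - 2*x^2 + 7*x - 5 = -7*w^2 + 15*w*x - 39*w - 2*x^2 + 18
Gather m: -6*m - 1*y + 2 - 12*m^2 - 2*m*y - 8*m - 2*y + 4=-12*m^2 + m*(-2*y - 14) - 3*y + 6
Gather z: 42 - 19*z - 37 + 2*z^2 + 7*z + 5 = 2*z^2 - 12*z + 10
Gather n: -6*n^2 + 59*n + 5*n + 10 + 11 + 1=-6*n^2 + 64*n + 22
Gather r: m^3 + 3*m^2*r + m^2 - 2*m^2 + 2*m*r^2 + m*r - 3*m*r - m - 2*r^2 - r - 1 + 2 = m^3 - m^2 - m + r^2*(2*m - 2) + r*(3*m^2 - 2*m - 1) + 1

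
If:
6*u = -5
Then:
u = -5/6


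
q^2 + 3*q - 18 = (q - 3)*(q + 6)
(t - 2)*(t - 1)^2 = t^3 - 4*t^2 + 5*t - 2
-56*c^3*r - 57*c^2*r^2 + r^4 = r*(-8*c + r)*(c + r)*(7*c + r)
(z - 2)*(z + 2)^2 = z^3 + 2*z^2 - 4*z - 8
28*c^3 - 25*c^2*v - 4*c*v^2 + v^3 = (-7*c + v)*(-c + v)*(4*c + v)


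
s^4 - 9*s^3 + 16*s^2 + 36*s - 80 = (s - 5)*(s - 4)*(s - 2)*(s + 2)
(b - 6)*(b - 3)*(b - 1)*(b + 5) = b^4 - 5*b^3 - 23*b^2 + 117*b - 90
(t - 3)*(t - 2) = t^2 - 5*t + 6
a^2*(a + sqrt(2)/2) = a^3 + sqrt(2)*a^2/2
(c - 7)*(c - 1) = c^2 - 8*c + 7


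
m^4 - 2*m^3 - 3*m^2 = m^2*(m - 3)*(m + 1)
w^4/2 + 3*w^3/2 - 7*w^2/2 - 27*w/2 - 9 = (w/2 + 1)*(w - 3)*(w + 1)*(w + 3)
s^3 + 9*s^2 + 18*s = s*(s + 3)*(s + 6)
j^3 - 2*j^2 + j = j*(j - 1)^2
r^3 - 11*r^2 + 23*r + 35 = (r - 7)*(r - 5)*(r + 1)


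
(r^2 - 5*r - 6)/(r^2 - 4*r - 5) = (r - 6)/(r - 5)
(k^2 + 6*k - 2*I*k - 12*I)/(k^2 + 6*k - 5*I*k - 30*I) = (k - 2*I)/(k - 5*I)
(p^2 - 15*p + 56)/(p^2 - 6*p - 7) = (p - 8)/(p + 1)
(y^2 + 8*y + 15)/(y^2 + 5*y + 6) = (y + 5)/(y + 2)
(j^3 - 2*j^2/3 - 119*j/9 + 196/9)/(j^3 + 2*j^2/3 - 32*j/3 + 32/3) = (9*j^2 - 42*j + 49)/(3*(3*j^2 - 10*j + 8))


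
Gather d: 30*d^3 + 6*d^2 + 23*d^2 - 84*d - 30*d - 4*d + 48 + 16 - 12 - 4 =30*d^3 + 29*d^2 - 118*d + 48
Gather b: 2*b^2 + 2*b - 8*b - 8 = 2*b^2 - 6*b - 8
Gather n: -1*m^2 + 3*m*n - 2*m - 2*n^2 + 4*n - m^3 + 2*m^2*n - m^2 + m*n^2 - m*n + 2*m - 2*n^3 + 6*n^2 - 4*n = -m^3 - 2*m^2 - 2*n^3 + n^2*(m + 4) + n*(2*m^2 + 2*m)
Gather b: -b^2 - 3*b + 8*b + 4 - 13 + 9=-b^2 + 5*b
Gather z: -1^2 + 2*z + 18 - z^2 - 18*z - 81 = -z^2 - 16*z - 64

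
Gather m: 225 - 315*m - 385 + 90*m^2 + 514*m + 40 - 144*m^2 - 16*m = -54*m^2 + 183*m - 120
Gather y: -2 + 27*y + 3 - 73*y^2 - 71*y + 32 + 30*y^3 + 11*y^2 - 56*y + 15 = 30*y^3 - 62*y^2 - 100*y + 48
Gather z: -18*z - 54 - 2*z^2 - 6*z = -2*z^2 - 24*z - 54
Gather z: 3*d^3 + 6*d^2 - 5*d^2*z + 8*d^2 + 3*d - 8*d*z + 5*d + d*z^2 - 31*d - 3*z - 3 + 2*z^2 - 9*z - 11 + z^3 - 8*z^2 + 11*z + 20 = 3*d^3 + 14*d^2 - 23*d + z^3 + z^2*(d - 6) + z*(-5*d^2 - 8*d - 1) + 6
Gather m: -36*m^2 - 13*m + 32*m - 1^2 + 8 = -36*m^2 + 19*m + 7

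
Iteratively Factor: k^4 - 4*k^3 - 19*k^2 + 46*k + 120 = (k + 2)*(k^3 - 6*k^2 - 7*k + 60) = (k - 4)*(k + 2)*(k^2 - 2*k - 15) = (k - 4)*(k + 2)*(k + 3)*(k - 5)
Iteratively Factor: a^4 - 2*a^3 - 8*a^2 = (a + 2)*(a^3 - 4*a^2) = a*(a + 2)*(a^2 - 4*a) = a*(a - 4)*(a + 2)*(a)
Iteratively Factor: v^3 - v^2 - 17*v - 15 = (v + 3)*(v^2 - 4*v - 5) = (v + 1)*(v + 3)*(v - 5)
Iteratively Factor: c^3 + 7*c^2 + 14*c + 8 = (c + 4)*(c^2 + 3*c + 2) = (c + 2)*(c + 4)*(c + 1)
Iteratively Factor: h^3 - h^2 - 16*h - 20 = (h + 2)*(h^2 - 3*h - 10) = (h + 2)^2*(h - 5)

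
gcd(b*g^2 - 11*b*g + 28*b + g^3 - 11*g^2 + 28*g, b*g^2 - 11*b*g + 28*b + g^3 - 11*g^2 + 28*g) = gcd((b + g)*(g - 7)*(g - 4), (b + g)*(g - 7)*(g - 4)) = b*g^2 - 11*b*g + 28*b + g^3 - 11*g^2 + 28*g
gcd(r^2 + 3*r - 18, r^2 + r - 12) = r - 3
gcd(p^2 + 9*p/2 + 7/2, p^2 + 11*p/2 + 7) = p + 7/2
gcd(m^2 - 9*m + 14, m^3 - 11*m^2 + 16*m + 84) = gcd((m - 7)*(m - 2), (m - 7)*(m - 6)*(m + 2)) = m - 7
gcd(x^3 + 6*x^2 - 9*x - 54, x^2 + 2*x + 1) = 1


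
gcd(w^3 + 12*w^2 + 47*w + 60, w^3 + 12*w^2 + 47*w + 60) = w^3 + 12*w^2 + 47*w + 60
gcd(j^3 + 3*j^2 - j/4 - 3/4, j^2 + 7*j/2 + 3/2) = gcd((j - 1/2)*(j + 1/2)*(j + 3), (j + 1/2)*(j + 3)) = j^2 + 7*j/2 + 3/2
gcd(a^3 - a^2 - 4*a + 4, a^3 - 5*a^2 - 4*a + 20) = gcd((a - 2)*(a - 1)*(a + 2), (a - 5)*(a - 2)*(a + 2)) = a^2 - 4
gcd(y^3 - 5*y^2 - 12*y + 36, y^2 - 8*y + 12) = y^2 - 8*y + 12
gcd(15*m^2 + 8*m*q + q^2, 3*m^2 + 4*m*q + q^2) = 3*m + q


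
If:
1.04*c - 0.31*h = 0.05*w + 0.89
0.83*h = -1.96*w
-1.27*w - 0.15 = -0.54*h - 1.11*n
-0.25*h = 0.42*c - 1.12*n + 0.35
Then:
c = 0.75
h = -0.38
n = 0.51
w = 0.16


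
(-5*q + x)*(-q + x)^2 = -5*q^3 + 11*q^2*x - 7*q*x^2 + x^3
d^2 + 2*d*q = d*(d + 2*q)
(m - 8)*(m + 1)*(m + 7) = m^3 - 57*m - 56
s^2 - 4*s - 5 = (s - 5)*(s + 1)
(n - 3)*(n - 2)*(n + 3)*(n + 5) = n^4 + 3*n^3 - 19*n^2 - 27*n + 90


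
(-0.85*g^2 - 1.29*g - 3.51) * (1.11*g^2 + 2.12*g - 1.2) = -0.9435*g^4 - 3.2339*g^3 - 5.6109*g^2 - 5.8932*g + 4.212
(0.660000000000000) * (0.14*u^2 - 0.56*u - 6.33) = 0.0924*u^2 - 0.3696*u - 4.1778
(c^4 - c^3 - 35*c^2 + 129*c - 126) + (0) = c^4 - c^3 - 35*c^2 + 129*c - 126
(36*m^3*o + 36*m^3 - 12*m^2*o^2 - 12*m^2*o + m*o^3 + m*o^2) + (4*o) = 36*m^3*o + 36*m^3 - 12*m^2*o^2 - 12*m^2*o + m*o^3 + m*o^2 + 4*o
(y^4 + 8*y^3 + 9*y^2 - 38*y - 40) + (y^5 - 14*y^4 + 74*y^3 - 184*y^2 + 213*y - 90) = y^5 - 13*y^4 + 82*y^3 - 175*y^2 + 175*y - 130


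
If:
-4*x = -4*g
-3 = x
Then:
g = -3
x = -3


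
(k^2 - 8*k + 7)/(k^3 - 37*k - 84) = (k - 1)/(k^2 + 7*k + 12)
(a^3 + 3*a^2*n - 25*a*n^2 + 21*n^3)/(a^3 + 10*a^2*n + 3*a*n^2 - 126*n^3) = (a - n)/(a + 6*n)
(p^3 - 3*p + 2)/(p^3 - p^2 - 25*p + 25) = (p^2 + p - 2)/(p^2 - 25)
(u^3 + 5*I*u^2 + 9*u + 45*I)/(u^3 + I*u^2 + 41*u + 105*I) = (u - 3*I)/(u - 7*I)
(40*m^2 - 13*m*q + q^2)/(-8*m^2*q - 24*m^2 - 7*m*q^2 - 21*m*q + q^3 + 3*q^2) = (-5*m + q)/(m*q + 3*m + q^2 + 3*q)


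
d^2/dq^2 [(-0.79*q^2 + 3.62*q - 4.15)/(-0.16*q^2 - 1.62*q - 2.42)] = (-0.59488*q^3 - 1.197888*q^2 + 14.864064*q + 56.205568)/(0.004096*q^6 + 0.124416*q^5 + 1.445568*q^4 + 8.015112*q^3 + 21.864216*q^2 + 28.462104*q + 14.172488)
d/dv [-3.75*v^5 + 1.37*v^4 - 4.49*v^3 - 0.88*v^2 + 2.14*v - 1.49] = -18.75*v^4 + 5.48*v^3 - 13.47*v^2 - 1.76*v + 2.14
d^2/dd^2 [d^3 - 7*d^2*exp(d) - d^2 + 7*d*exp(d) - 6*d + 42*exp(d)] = -7*d^2*exp(d) - 21*d*exp(d) + 6*d + 42*exp(d) - 2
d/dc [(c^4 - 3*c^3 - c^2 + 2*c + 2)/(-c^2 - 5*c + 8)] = (-2*c^5 - 12*c^4 + 62*c^3 - 65*c^2 - 12*c + 26)/(c^4 + 10*c^3 + 9*c^2 - 80*c + 64)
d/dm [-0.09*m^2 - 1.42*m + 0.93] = -0.18*m - 1.42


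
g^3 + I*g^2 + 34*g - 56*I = (g - 4*I)*(g - 2*I)*(g + 7*I)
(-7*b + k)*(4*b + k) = -28*b^2 - 3*b*k + k^2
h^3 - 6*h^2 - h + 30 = (h - 5)*(h - 3)*(h + 2)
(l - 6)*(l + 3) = l^2 - 3*l - 18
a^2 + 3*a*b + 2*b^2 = (a + b)*(a + 2*b)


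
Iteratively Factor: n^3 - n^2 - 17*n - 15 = (n + 1)*(n^2 - 2*n - 15) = (n - 5)*(n + 1)*(n + 3)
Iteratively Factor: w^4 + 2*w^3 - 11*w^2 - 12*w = (w + 1)*(w^3 + w^2 - 12*w) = w*(w + 1)*(w^2 + w - 12) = w*(w - 3)*(w + 1)*(w + 4)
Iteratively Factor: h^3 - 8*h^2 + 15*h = (h)*(h^2 - 8*h + 15) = h*(h - 5)*(h - 3)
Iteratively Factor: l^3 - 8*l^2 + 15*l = (l - 3)*(l^2 - 5*l) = l*(l - 3)*(l - 5)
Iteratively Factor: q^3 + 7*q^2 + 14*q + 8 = (q + 1)*(q^2 + 6*q + 8) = (q + 1)*(q + 2)*(q + 4)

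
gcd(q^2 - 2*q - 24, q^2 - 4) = 1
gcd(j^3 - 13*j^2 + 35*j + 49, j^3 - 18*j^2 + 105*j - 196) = j^2 - 14*j + 49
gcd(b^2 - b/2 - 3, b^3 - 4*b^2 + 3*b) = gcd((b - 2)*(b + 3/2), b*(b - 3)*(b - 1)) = 1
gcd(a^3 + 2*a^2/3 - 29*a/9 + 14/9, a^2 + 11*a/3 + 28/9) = a + 7/3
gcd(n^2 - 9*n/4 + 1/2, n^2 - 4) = n - 2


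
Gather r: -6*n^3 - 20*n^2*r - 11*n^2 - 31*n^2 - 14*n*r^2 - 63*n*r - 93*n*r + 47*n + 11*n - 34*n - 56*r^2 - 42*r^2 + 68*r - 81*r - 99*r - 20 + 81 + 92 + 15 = -6*n^3 - 42*n^2 + 24*n + r^2*(-14*n - 98) + r*(-20*n^2 - 156*n - 112) + 168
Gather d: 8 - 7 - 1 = 0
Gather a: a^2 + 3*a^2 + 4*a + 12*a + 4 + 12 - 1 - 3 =4*a^2 + 16*a + 12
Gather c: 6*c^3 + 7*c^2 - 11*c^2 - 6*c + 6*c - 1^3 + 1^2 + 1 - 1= 6*c^3 - 4*c^2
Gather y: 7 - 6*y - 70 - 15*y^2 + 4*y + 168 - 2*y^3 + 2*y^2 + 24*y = -2*y^3 - 13*y^2 + 22*y + 105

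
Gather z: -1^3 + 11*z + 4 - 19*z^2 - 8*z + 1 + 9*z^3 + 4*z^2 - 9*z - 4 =9*z^3 - 15*z^2 - 6*z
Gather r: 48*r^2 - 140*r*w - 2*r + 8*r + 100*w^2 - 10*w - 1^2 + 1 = 48*r^2 + r*(6 - 140*w) + 100*w^2 - 10*w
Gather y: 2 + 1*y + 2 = y + 4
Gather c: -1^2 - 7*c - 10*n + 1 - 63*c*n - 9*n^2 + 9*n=c*(-63*n - 7) - 9*n^2 - n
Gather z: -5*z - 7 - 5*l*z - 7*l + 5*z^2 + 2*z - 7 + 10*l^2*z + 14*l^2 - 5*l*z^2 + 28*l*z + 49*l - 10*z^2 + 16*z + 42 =14*l^2 + 42*l + z^2*(-5*l - 5) + z*(10*l^2 + 23*l + 13) + 28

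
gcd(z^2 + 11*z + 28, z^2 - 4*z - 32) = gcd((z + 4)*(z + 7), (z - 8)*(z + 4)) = z + 4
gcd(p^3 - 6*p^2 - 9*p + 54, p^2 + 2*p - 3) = p + 3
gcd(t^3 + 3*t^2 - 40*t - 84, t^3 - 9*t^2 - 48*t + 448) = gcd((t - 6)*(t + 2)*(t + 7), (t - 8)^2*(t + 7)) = t + 7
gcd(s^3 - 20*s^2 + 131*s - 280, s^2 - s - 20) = s - 5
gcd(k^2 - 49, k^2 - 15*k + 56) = k - 7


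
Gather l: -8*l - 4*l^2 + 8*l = -4*l^2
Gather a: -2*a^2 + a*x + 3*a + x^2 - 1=-2*a^2 + a*(x + 3) + x^2 - 1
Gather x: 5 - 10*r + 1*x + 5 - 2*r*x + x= -10*r + x*(2 - 2*r) + 10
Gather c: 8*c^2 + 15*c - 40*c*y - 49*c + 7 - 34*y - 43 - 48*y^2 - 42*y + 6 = 8*c^2 + c*(-40*y - 34) - 48*y^2 - 76*y - 30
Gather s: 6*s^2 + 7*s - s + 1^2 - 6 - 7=6*s^2 + 6*s - 12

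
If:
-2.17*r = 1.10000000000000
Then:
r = -0.51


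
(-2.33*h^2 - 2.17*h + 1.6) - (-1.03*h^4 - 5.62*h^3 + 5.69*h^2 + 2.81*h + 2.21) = 1.03*h^4 + 5.62*h^3 - 8.02*h^2 - 4.98*h - 0.61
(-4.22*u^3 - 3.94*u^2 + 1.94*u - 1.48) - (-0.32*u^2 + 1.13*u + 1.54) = -4.22*u^3 - 3.62*u^2 + 0.81*u - 3.02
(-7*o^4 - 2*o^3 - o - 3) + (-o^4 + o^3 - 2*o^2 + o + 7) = -8*o^4 - o^3 - 2*o^2 + 4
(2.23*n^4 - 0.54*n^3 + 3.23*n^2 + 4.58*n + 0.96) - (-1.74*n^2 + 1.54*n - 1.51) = 2.23*n^4 - 0.54*n^3 + 4.97*n^2 + 3.04*n + 2.47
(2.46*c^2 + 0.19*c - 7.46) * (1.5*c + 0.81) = 3.69*c^3 + 2.2776*c^2 - 11.0361*c - 6.0426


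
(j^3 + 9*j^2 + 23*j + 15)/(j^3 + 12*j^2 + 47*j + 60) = (j + 1)/(j + 4)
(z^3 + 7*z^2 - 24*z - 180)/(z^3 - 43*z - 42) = (z^2 + z - 30)/(z^2 - 6*z - 7)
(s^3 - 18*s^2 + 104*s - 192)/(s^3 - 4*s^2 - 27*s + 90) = (s^2 - 12*s + 32)/(s^2 + 2*s - 15)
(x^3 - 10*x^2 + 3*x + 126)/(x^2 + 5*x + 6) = (x^2 - 13*x + 42)/(x + 2)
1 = 1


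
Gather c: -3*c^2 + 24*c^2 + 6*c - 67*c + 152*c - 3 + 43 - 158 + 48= 21*c^2 + 91*c - 70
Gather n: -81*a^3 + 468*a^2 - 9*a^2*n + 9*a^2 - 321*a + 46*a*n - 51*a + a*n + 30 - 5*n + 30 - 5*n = -81*a^3 + 477*a^2 - 372*a + n*(-9*a^2 + 47*a - 10) + 60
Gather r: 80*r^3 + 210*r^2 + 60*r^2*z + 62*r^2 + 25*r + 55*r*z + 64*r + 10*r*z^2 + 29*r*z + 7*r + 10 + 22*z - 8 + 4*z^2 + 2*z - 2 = 80*r^3 + r^2*(60*z + 272) + r*(10*z^2 + 84*z + 96) + 4*z^2 + 24*z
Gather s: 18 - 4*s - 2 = 16 - 4*s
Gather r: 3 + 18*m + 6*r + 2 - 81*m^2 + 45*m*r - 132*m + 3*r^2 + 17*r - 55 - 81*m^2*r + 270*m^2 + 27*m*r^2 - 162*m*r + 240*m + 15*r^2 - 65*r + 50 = 189*m^2 + 126*m + r^2*(27*m + 18) + r*(-81*m^2 - 117*m - 42)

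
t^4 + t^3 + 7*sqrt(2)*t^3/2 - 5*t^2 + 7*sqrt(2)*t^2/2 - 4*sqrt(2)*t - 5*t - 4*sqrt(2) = (t + 1)*(t - sqrt(2))*(t + sqrt(2)/2)*(t + 4*sqrt(2))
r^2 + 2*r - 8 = (r - 2)*(r + 4)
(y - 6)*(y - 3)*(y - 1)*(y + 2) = y^4 - 8*y^3 + 7*y^2 + 36*y - 36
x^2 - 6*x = x*(x - 6)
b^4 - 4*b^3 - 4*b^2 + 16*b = b*(b - 4)*(b - 2)*(b + 2)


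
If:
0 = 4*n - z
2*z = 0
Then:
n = 0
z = 0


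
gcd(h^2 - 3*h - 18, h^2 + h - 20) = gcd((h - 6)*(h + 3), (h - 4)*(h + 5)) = 1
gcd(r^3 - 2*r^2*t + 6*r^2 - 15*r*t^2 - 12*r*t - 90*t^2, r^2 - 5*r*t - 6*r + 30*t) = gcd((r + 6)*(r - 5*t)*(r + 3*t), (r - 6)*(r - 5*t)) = r - 5*t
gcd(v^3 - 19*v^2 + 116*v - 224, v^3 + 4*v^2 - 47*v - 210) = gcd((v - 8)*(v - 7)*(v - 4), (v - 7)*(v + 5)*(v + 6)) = v - 7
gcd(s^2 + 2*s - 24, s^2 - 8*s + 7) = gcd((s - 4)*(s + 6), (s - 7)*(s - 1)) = 1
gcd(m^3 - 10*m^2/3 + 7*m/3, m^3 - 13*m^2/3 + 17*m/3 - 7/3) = m^2 - 10*m/3 + 7/3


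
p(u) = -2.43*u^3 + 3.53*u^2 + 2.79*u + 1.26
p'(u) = -7.29*u^2 + 7.06*u + 2.79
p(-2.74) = 70.10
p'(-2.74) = -71.28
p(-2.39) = 47.93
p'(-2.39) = -55.72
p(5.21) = -232.04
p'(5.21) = -158.31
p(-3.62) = 152.69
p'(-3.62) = -118.30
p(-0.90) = 3.38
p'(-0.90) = -9.47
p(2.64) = -11.48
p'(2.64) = -29.38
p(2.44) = -6.22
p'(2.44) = -23.39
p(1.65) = 4.56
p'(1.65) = -5.41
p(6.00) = -379.80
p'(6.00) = -217.29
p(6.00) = -379.80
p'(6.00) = -217.29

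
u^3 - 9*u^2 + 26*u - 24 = (u - 4)*(u - 3)*(u - 2)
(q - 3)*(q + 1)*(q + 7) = q^3 + 5*q^2 - 17*q - 21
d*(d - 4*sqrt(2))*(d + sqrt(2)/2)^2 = d^4 - 3*sqrt(2)*d^3 - 15*d^2/2 - 2*sqrt(2)*d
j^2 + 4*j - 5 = (j - 1)*(j + 5)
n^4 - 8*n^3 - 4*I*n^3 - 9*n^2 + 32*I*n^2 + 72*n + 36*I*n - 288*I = (n - 8)*(n - 3)*(n + 3)*(n - 4*I)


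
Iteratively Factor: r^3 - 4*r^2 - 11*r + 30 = (r - 5)*(r^2 + r - 6) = (r - 5)*(r - 2)*(r + 3)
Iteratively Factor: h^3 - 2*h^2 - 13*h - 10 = (h - 5)*(h^2 + 3*h + 2) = (h - 5)*(h + 2)*(h + 1)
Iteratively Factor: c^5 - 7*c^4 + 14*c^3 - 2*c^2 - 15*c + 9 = (c - 3)*(c^4 - 4*c^3 + 2*c^2 + 4*c - 3) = (c - 3)*(c + 1)*(c^3 - 5*c^2 + 7*c - 3) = (c - 3)*(c - 1)*(c + 1)*(c^2 - 4*c + 3) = (c - 3)*(c - 1)^2*(c + 1)*(c - 3)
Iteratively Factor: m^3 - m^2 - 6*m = (m + 2)*(m^2 - 3*m) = (m - 3)*(m + 2)*(m)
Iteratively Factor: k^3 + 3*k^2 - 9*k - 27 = (k - 3)*(k^2 + 6*k + 9) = (k - 3)*(k + 3)*(k + 3)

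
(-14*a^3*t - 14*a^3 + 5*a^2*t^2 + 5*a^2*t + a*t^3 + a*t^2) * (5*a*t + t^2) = -70*a^4*t^2 - 70*a^4*t + 11*a^3*t^3 + 11*a^3*t^2 + 10*a^2*t^4 + 10*a^2*t^3 + a*t^5 + a*t^4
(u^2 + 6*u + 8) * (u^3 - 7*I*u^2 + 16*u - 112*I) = u^5 + 6*u^4 - 7*I*u^4 + 24*u^3 - 42*I*u^3 + 96*u^2 - 168*I*u^2 + 128*u - 672*I*u - 896*I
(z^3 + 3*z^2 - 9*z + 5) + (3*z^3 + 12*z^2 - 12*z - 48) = 4*z^3 + 15*z^2 - 21*z - 43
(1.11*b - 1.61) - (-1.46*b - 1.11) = 2.57*b - 0.5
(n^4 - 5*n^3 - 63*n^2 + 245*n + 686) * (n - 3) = n^5 - 8*n^4 - 48*n^3 + 434*n^2 - 49*n - 2058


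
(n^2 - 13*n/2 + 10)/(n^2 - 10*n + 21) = (n^2 - 13*n/2 + 10)/(n^2 - 10*n + 21)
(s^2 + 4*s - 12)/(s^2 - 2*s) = (s + 6)/s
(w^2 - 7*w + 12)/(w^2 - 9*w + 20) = (w - 3)/(w - 5)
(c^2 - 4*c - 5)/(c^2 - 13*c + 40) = (c + 1)/(c - 8)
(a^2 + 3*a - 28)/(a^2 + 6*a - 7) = (a - 4)/(a - 1)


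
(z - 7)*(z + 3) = z^2 - 4*z - 21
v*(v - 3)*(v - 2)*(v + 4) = v^4 - v^3 - 14*v^2 + 24*v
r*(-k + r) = -k*r + r^2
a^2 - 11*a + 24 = (a - 8)*(a - 3)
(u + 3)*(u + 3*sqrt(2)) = u^2 + 3*u + 3*sqrt(2)*u + 9*sqrt(2)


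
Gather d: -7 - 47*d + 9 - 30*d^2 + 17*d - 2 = -30*d^2 - 30*d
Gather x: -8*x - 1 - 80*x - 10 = -88*x - 11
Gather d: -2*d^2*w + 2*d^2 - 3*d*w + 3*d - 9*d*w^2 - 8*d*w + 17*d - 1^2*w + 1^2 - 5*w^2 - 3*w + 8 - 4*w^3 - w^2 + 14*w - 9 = d^2*(2 - 2*w) + d*(-9*w^2 - 11*w + 20) - 4*w^3 - 6*w^2 + 10*w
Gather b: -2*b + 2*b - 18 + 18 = 0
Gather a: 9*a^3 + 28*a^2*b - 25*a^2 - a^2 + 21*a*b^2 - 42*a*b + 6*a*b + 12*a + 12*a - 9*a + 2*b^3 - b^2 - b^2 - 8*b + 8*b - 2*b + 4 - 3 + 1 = 9*a^3 + a^2*(28*b - 26) + a*(21*b^2 - 36*b + 15) + 2*b^3 - 2*b^2 - 2*b + 2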